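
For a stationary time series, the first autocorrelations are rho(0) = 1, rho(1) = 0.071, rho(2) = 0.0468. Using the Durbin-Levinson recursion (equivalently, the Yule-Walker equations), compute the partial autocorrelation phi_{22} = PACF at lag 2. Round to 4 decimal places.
\phi_{22} = 0.0420

The PACF at lag k is phi_{kk}, the last component of the solution
to the Yule-Walker system G_k phi = r_k where
  (G_k)_{ij} = rho(|i - j|), (r_k)_i = rho(i), i,j = 1..k.
Equivalently, Durbin-Levinson gives phi_{kk} iteratively:
  phi_{11} = rho(1)
  phi_{kk} = [rho(k) - sum_{j=1..k-1} phi_{k-1,j} rho(k-j)]
            / [1 - sum_{j=1..k-1} phi_{k-1,j} rho(j)],
  phi_{k,j} = phi_{k-1,j} - phi_{kk} phi_{k-1,k-j},  j = 1..k-1.
Step k = 1:
  phi_11 = rho(1) = 0.071.
Step k = 2:
  phi_22 = [rho(2) - phi_11 rho(1)] / [1 - phi_11 rho(1)] = [0.0468 - (0.071)(0.071)] / [1 - (0.071)(0.071)]
         = 0.041759 / 0.994959 = 0.042.
Therefore phi_{22} = 0.0420.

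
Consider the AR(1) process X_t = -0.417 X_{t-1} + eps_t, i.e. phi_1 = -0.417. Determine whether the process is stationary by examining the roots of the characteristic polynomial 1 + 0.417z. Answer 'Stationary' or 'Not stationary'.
\text{Stationary}

The AR(p) characteristic polynomial is P(z) = 1 + 0.417z.
Stationarity requires all roots to lie outside the unit circle, i.e. |z| > 1 for every root.
This is linear in z: 1 + (0.417) z = 0  =>  z = -1/(0.417) = -2.398082,  |z| = 2.398082.
Moduli of all roots: 2.3981.
All moduli strictly greater than 1? Yes.
Verdict: Stationary.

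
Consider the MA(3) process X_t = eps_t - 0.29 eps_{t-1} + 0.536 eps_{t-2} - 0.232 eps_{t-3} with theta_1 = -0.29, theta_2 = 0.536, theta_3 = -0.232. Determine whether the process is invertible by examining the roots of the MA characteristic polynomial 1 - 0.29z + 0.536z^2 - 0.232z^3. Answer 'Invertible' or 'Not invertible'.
\text{Invertible}

The MA(q) characteristic polynomial is P(z) = 1 - 0.29z + 0.536z^2 - 0.232z^3.
Invertibility requires all roots to lie outside the unit circle, i.e. |z| > 1 for every root.
Degree 3: look for a simple real root z0 first, then factor out (1 - z/z0) and solve the remaining quadratic.
Testing z0 = 2.5: P(2.5) = 1 + (-0.29)(2.5) + (0.536)(2.5)^2 + (-0.232)(2.5)^3
  = 1 + (-0.725) + (3.35) + (-3.625) = 0.  So z_0 = 2.5 is a root, |z_0| = 2.5.
Divide out the factor (1 - 0.4 z) = (1 - z/z0) (since 1/z0 = 0.4):
  P(z) = (1 - 0.4 z)(1 + (0.11) z + (0.58) z^2)
  [check: z-coef 0.11 - (0.4) = -0.29; z^2-coef 0.58 - (0.4)(0.11) = 0.536; z^3-coef -(0.4)(0.58) = -0.232.]
Remaining roots from the quadratic factor 1 + (0.11) z + (0.58) z^2:
  Set 1 + (0.11) z + (0.58) z^2 = 0, i.e. a z^2 + b z + c = 0 with a = 0.58, b = 0.11, c = 1.
  Discriminant D = b^2 - 4ac = (0.11)^2 - 4*(0.58)*1 = 0.0121 - (2.32) = -2.3079.
  D < 0, so the roots are the complex-conjugate pair z = (-b +/- i sqrt(-D)) / (2a) = -0.0948 +/- 1.3096i.
  For a conjugate pair |z|^2 = z * conj(z) = (product of roots) = c/a = 1/(0.58) = 1.724138, so |z| = sqrt(1.724138) = 1.3131 for both roots.
Moduli of all roots: 2.5000, 1.3131, 1.3131.
All moduli strictly greater than 1? Yes.
Verdict: Invertible.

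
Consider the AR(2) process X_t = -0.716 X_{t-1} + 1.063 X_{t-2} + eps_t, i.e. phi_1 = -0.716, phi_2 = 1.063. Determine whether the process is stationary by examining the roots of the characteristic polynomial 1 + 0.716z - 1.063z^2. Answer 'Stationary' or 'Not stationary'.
\text{Not stationary}

The AR(p) characteristic polynomial is P(z) = 1 + 0.716z - 1.063z^2.
Stationarity requires all roots to lie outside the unit circle, i.e. |z| > 1 for every root.
Set 1 + (0.716) z + (-1.063) z^2 = 0, i.e. a z^2 + b z + c = 0 with a = -1.063, b = 0.716, c = 1.
Discriminant D = b^2 - 4ac = (0.716)^2 - 4*(-1.063)*1 = 0.512656 - (-4.252) = 4.764656.
D >= 0, so the roots are real: z = (-b +/- sqrt(D)) / (2a) = (-0.716 +/- 2.182809) / (-2.126).
  z_1 = (-0.716 + 2.182809) / (-2.126) = -0.6899,   |z_1| = 0.6899.
  z_2 = (-0.716 - 2.182809) / (-2.126) = 1.3635,   |z_2| = 1.3635.
Moduli of all roots: 0.6899, 1.3635.
All moduli strictly greater than 1? No.
Verdict: Not stationary.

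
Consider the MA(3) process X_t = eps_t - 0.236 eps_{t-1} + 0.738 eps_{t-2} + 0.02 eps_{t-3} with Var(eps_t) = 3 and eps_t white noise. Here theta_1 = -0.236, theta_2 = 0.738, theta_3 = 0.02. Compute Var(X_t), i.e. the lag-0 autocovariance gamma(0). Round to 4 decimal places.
\gamma(0) = 4.8022

For an MA(q) process X_t = eps_t + sum_i theta_i eps_{t-i} with
Var(eps_t) = sigma^2, the variance is
  gamma(0) = sigma^2 * (1 + sum_i theta_i^2).
  sum_i theta_i^2 = (-0.236)^2 + (0.738)^2 + (0.02)^2 = 0.055696 + 0.544644 + 0.0004 = 0.60074.
  gamma(0) = 3 * (1 + 0.60074) = 3 * 1.60074 = 4.80222, which rounds to 4.8022.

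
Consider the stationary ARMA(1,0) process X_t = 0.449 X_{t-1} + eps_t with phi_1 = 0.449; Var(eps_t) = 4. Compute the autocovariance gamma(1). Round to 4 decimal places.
\gamma(1) = 2.2495

Multiply the model equation by X_{t-k} and take expectations. With theta_0 = psi_0 = 1 and psi_j the MA(infinity) weights, this gives
  gamma(k) - sum_i phi_i gamma(k-i) = c_k,
  c_k = sigma^2 * sum_{j=k..q} theta_j psi_{j-k}   (c_k = 0 for k > q),
using gamma(-m) = gamma(m).
Pure AR (q = 0): c_0 = sigma^2 = 4, c_k = 0 for k >= 1.
Equations for k = 0 and k = 1 (AR order 1):
  gamma(0) = phi_1 gamma(1) + c_0
  gamma(1) = phi_1 gamma(0) + c_1
Substituting the second into the first: gamma(0) (1 - phi_1^2) = c_0 + phi_1 c_1, so
  gamma(0) = c_0 / (1 - phi_1^2) = 4 / (1 - (0.449)^2) = 4 / 0.798399 = 5.010026.
  gamma(1) = phi_1 gamma(0) = (0.449)(5.010026) = 2.249502.
Therefore gamma(1) = 2.2495 (to 4 decimal places).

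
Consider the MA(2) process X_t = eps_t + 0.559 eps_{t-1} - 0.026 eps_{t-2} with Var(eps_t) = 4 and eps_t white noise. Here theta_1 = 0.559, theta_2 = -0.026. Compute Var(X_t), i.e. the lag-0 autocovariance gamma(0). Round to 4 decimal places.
\gamma(0) = 5.2526

For an MA(q) process X_t = eps_t + sum_i theta_i eps_{t-i} with
Var(eps_t) = sigma^2, the variance is
  gamma(0) = sigma^2 * (1 + sum_i theta_i^2).
  sum_i theta_i^2 = (0.559)^2 + (-0.026)^2 = 0.312481 + 0.000676 = 0.313157.
  gamma(0) = 4 * (1 + 0.313157) = 4 * 1.313157 = 5.252628, which rounds to 5.2526.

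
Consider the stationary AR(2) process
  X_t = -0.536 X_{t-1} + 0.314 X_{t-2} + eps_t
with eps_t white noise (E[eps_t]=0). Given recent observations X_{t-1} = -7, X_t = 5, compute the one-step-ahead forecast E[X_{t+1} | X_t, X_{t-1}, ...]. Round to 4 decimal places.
E[X_{t+1} \mid \mathcal F_t] = -4.8780

For an AR(p) model X_t = c + sum_i phi_i X_{t-i} + eps_t, the
one-step-ahead conditional mean is
  E[X_{t+1} | X_t, ...] = c + sum_i phi_i X_{t+1-i}.
Substitute known values:
  E[X_{t+1} | ...] = (-0.536) * (5) + (0.314) * (-7)
                   = -4.8780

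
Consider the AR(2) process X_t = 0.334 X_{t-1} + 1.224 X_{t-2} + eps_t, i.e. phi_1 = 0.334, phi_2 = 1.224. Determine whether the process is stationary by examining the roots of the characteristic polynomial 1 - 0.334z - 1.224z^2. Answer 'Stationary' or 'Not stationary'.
\text{Not stationary}

The AR(p) characteristic polynomial is P(z) = 1 - 0.334z - 1.224z^2.
Stationarity requires all roots to lie outside the unit circle, i.e. |z| > 1 for every root.
Set 1 + (-0.334) z + (-1.224) z^2 = 0, i.e. a z^2 + b z + c = 0 with a = -1.224, b = -0.334, c = 1.
Discriminant D = b^2 - 4ac = (-0.334)^2 - 4*(-1.224)*1 = 0.111556 - (-4.896) = 5.007556.
D >= 0, so the roots are real: z = (-b +/- sqrt(D)) / (2a) = (0.334 +/- 2.237757) / (-2.448).
  z_1 = (0.334 + 2.237757) / (-2.448) = -1.0506,   |z_1| = 1.0506.
  z_2 = (0.334 - 2.237757) / (-2.448) = 0.7777,   |z_2| = 0.7777.
Moduli of all roots: 1.0506, 0.7777.
All moduli strictly greater than 1? No.
Verdict: Not stationary.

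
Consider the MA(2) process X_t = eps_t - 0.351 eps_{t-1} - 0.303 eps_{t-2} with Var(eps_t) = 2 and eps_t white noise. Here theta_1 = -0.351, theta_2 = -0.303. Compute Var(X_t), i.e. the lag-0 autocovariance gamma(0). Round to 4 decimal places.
\gamma(0) = 2.4300

For an MA(q) process X_t = eps_t + sum_i theta_i eps_{t-i} with
Var(eps_t) = sigma^2, the variance is
  gamma(0) = sigma^2 * (1 + sum_i theta_i^2).
  sum_i theta_i^2 = (-0.351)^2 + (-0.303)^2 = 0.123201 + 0.091809 = 0.21501.
  gamma(0) = 2 * (1 + 0.21501) = 2 * 1.21501 = 2.43002, which rounds to 2.4300.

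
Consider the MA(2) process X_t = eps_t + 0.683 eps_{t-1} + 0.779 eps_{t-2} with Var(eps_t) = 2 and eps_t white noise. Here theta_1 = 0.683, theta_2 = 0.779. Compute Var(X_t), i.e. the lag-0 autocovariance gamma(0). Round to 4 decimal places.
\gamma(0) = 4.1467

For an MA(q) process X_t = eps_t + sum_i theta_i eps_{t-i} with
Var(eps_t) = sigma^2, the variance is
  gamma(0) = sigma^2 * (1 + sum_i theta_i^2).
  sum_i theta_i^2 = (0.683)^2 + (0.779)^2 = 0.466489 + 0.606841 = 1.07333.
  gamma(0) = 2 * (1 + 1.07333) = 2 * 2.07333 = 4.14666, which rounds to 4.1467.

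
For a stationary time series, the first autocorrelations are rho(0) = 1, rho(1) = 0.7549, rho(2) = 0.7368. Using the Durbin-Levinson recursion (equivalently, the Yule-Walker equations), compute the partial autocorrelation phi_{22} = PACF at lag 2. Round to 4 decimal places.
\phi_{22} = 0.3881

The PACF at lag k is phi_{kk}, the last component of the solution
to the Yule-Walker system G_k phi = r_k where
  (G_k)_{ij} = rho(|i - j|), (r_k)_i = rho(i), i,j = 1..k.
Equivalently, Durbin-Levinson gives phi_{kk} iteratively:
  phi_{11} = rho(1)
  phi_{kk} = [rho(k) - sum_{j=1..k-1} phi_{k-1,j} rho(k-j)]
            / [1 - sum_{j=1..k-1} phi_{k-1,j} rho(j)],
  phi_{k,j} = phi_{k-1,j} - phi_{kk} phi_{k-1,k-j},  j = 1..k-1.
Step k = 1:
  phi_11 = rho(1) = 0.7549.
Step k = 2:
  phi_22 = [rho(2) - phi_11 rho(1)] / [1 - phi_11 rho(1)] = [0.7368 - (0.7549)(0.7549)] / [1 - (0.7549)(0.7549)]
         = 0.16692599 / 0.43012599 = 0.3881.
Therefore phi_{22} = 0.3881.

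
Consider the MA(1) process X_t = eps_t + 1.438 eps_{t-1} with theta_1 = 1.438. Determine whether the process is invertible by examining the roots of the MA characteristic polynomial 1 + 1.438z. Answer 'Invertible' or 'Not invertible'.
\text{Not invertible}

The MA(q) characteristic polynomial is P(z) = 1 + 1.438z.
Invertibility requires all roots to lie outside the unit circle, i.e. |z| > 1 for every root.
This is linear in z: 1 + (1.438) z = 0  =>  z = -1/(1.438) = -0.69541,  |z| = 0.69541.
Moduli of all roots: 0.6954.
All moduli strictly greater than 1? No.
Verdict: Not invertible.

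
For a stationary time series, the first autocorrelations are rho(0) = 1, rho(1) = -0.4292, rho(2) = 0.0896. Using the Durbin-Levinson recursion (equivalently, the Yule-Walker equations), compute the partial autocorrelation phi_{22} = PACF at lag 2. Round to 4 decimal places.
\phi_{22} = -0.1160

The PACF at lag k is phi_{kk}, the last component of the solution
to the Yule-Walker system G_k phi = r_k where
  (G_k)_{ij} = rho(|i - j|), (r_k)_i = rho(i), i,j = 1..k.
Equivalently, Durbin-Levinson gives phi_{kk} iteratively:
  phi_{11} = rho(1)
  phi_{kk} = [rho(k) - sum_{j=1..k-1} phi_{k-1,j} rho(k-j)]
            / [1 - sum_{j=1..k-1} phi_{k-1,j} rho(j)],
  phi_{k,j} = phi_{k-1,j} - phi_{kk} phi_{k-1,k-j},  j = 1..k-1.
Step k = 1:
  phi_11 = rho(1) = -0.4292.
Step k = 2:
  phi_22 = [rho(2) - phi_11 rho(1)] / [1 - phi_11 rho(1)] = [0.0896 - (-0.4292)(-0.4292)] / [1 - (-0.4292)(-0.4292)]
         = -0.09461264 / 0.81578736 = -0.116.
Therefore phi_{22} = -0.1160.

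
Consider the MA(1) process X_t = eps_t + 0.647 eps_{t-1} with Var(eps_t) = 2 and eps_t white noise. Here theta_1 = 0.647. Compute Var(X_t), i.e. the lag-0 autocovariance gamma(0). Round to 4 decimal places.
\gamma(0) = 2.8372

For an MA(q) process X_t = eps_t + sum_i theta_i eps_{t-i} with
Var(eps_t) = sigma^2, the variance is
  gamma(0) = sigma^2 * (1 + sum_i theta_i^2).
  sum_i theta_i^2 = (0.647)^2 = 0.418609.
  gamma(0) = 2 * (1 + 0.418609) = 2 * 1.418609 = 2.837218, which rounds to 2.8372.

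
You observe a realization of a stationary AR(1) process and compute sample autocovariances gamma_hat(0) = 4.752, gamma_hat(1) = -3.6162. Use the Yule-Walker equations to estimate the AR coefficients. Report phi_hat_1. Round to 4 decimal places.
\hat\phi_{1} = -0.7610

The Yule-Walker equations for an AR(p) process read, in matrix form,
  Gamma_p phi = r_p,   with   (Gamma_p)_{ij} = gamma(|i - j|),
                       (r_p)_i = gamma(i),   i,j = 1..p.
Substitute the sample gammas (Toeplitz matrix and right-hand side of size 1):
  Gamma_p = [[4.752]]
  r_p     = [-3.6162]
With p = 1 this is the single equation gamma(0) phi_1 = gamma(1):
  phi_hat_1 = gamma(1) / gamma(0) = -3.6162 / 4.752 = -0.7610.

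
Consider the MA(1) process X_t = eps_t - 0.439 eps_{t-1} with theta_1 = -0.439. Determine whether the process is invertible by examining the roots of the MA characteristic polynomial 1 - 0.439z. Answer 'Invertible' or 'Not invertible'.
\text{Invertible}

The MA(q) characteristic polynomial is P(z) = 1 - 0.439z.
Invertibility requires all roots to lie outside the unit circle, i.e. |z| > 1 for every root.
This is linear in z: 1 + (-0.439) z = 0  =>  z = -1/(-0.439) = 2.277904,  |z| = 2.277904.
Moduli of all roots: 2.2779.
All moduli strictly greater than 1? Yes.
Verdict: Invertible.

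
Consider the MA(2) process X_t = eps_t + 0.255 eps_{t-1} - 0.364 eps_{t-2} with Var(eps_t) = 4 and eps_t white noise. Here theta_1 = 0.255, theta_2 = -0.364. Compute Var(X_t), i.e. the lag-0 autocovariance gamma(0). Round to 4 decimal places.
\gamma(0) = 4.7901

For an MA(q) process X_t = eps_t + sum_i theta_i eps_{t-i} with
Var(eps_t) = sigma^2, the variance is
  gamma(0) = sigma^2 * (1 + sum_i theta_i^2).
  sum_i theta_i^2 = (0.255)^2 + (-0.364)^2 = 0.065025 + 0.132496 = 0.197521.
  gamma(0) = 4 * (1 + 0.197521) = 4 * 1.197521 = 4.790084, which rounds to 4.7901.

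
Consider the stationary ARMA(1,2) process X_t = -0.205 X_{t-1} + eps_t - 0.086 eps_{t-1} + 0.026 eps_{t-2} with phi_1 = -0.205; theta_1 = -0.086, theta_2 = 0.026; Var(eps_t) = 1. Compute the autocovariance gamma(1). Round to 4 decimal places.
\gamma(1) = -0.3175

Multiply the model equation by X_{t-k} and take expectations. With theta_0 = psi_0 = 1 and psi_j the MA(infinity) weights, this gives
  gamma(k) - sum_i phi_i gamma(k-i) = c_k,
  c_k = sigma^2 * sum_{j=k..q} theta_j psi_{j-k}   (c_k = 0 for k > q),
using gamma(-m) = gamma(m).
psi-weights needed (psi_j = theta_j + sum_i phi_i psi_{j-i}):
  psi_1 = theta_1 + phi_1 = -0.086 + (-0.205) = -0.291
  psi_2 = theta_2 + phi_1 psi_1 = 0.026 + (-0.205)(-0.291) = 0.085655
Right-hand sides:
  c_0 = sigma^2 (1 + theta_1 psi_1 + theta_2 psi_2) = 1 * (1 + (-0.086)(-0.291) + (0.026)(0.085655)) = 1 * 1.027253 = 1.027253
  c_1 = sigma^2 (theta_1 + theta_2 psi_1) = 1 * (-0.086 + (0.026)(-0.291)) = -0.093566
  c_2 = sigma^2 theta_2 = 1 * (0.026) = 0.026
Equations for k = 0 and k = 1 (AR order 1):
  gamma(0) = phi_1 gamma(1) + c_0
  gamma(1) = phi_1 gamma(0) + c_1
Substituting the second into the first: gamma(0) (1 - phi_1^2) = c_0 + phi_1 c_1, so
  gamma(0) = (c_0 + phi_1 c_1) / (1 - phi_1^2) = (1.027253 + (-0.205)(-0.093566)) / (1 - (-0.205)^2) = 1.046434 / 0.957975 = 1.09234.
  gamma(1) = phi_1 gamma(0) + c_1 = (-0.205)(1.09234) + (-0.093566) = -0.317496.
Therefore gamma(1) = -0.3175 (to 4 decimal places).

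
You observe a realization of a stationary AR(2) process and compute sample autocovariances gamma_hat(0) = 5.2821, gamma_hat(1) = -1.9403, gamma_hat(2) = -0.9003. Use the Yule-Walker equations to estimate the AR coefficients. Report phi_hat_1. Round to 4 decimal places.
\hat\phi_{1} = -0.4970

The Yule-Walker equations for an AR(p) process read, in matrix form,
  Gamma_p phi = r_p,   with   (Gamma_p)_{ij} = gamma(|i - j|),
                       (r_p)_i = gamma(i),   i,j = 1..p.
Substitute the sample gammas (Toeplitz matrix and right-hand side of size 2):
  Gamma_p = [[5.2821, -1.9403], [-1.9403, 5.2821]]
  r_p     = [-1.9403, -0.9003]
Written out:
  5.2821 phi_1 - 1.9403 phi_2 = -1.9403
  -1.9403 phi_1 + 5.2821 phi_2 = -0.9003
Solve by Cramer's rule:
  det = gamma(0)^2 - gamma(1)^2 = (5.2821)^2 - (-1.9403)^2 = 27.90058041 - 3.76476409 = 24.13581632
  phi_hat_1 = [gamma(1) gamma(0) - gamma(1) gamma(2)] / det = [(-1.9403)(5.2821) - (-1.9403)(-0.9003)] / 24.13581632 = -11.99571072 / 24.13581632 = -0.497
  phi_hat_2 = [gamma(0) gamma(2) - gamma(1)^2] / det = [(5.2821)(-0.9003) - (-1.9403)^2] / 24.13581632 = -8.52023872 / 24.13581632 = -0.353
So phi_hat = [-0.4970, -0.3530].
Therefore phi_hat_1 = -0.4970.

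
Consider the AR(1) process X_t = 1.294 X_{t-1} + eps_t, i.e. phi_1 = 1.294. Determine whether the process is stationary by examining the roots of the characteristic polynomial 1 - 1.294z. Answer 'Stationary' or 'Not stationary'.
\text{Not stationary}

The AR(p) characteristic polynomial is P(z) = 1 - 1.294z.
Stationarity requires all roots to lie outside the unit circle, i.e. |z| > 1 for every root.
This is linear in z: 1 + (-1.294) z = 0  =>  z = -1/(-1.294) = 0.772798,  |z| = 0.772798.
Moduli of all roots: 0.7728.
All moduli strictly greater than 1? No.
Verdict: Not stationary.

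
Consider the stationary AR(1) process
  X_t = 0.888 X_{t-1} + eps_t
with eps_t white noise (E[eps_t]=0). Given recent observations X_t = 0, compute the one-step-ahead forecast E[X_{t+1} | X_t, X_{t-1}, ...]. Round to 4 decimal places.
E[X_{t+1} \mid \mathcal F_t] = 0.0000

For an AR(p) model X_t = c + sum_i phi_i X_{t-i} + eps_t, the
one-step-ahead conditional mean is
  E[X_{t+1} | X_t, ...] = c + sum_i phi_i X_{t+1-i}.
Substitute known values:
  E[X_{t+1} | ...] = (0.888) * (0)
                   = 0.0000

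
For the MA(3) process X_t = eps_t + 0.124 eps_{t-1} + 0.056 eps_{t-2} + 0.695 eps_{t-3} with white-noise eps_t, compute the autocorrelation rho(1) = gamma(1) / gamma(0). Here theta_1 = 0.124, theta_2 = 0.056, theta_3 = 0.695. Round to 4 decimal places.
\rho(1) = 0.1131

For an MA(q) process with theta_0 = 1, the autocovariance is
  gamma(k) = sigma^2 * sum_{i=0..q-k} theta_i * theta_{i+k},
and rho(k) = gamma(k) / gamma(0). Sigma^2 cancels.
  numerator   = (1)*(0.124) + (0.124)*(0.056) + (0.056)*(0.695) = 0.169864.
  denominator = (1)^2 + (0.124)^2 + (0.056)^2 + (0.695)^2 = 1.501537.
  rho(1) = 0.169864 / 1.501537 = 0.1131.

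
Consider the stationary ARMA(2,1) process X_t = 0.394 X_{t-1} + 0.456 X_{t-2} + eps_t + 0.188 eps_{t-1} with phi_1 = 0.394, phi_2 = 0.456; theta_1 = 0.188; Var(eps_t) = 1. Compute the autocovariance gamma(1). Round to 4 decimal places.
\gamma(1) = 2.8606

Multiply the model equation by X_{t-k} and take expectations. With theta_0 = psi_0 = 1 and psi_j the MA(infinity) weights, this gives
  gamma(k) - sum_i phi_i gamma(k-i) = c_k,
  c_k = sigma^2 * sum_{j=k..q} theta_j psi_{j-k}   (c_k = 0 for k > q),
using gamma(-m) = gamma(m).
psi-weights needed (psi_j = theta_j + sum_i phi_i psi_{j-i}):
  psi_1 = theta_1 + phi_1 = 0.188 + (0.394) = 0.582
Right-hand sides:
  c_0 = sigma^2 (1 + theta_1 psi_1) = 1 * (1 + (0.188)(0.582)) = 1 * 1.109416 = 1.109416
  c_1 = sigma^2 theta_1 = 1 * (0.188) = 0.188
  c_2 = 0
Equations for k = 0, 1, 2 (AR order 2, c_2 = 0):
  (E0) gamma(0) = phi_1 gamma(1) + phi_2 gamma(2) + c_0
  (E1) gamma(1) = phi_1 gamma(0) + phi_2 gamma(1) + c_1
  (E2) gamma(2) = phi_1 gamma(1) + phi_2 gamma(0)
From (E1): gamma(1) = A gamma(0) + B with
  A = phi_1 / (1 - phi_2) = 0.394 / 0.544 = 0.724265,   B = c_1 / (1 - phi_2) = 0.188 / 0.544 = 0.345588.
Insert (E2) into (E0): gamma(0) (1 - phi_2^2) = phi_1 (1 + phi_2) gamma(1) + c_0.
  phi_1 (1 + phi_2) = (0.394)(1.456) = 0.573664,   1 - phi_2^2 = 0.792064.
Replace gamma(1) by A gamma(0) + B and collect gamma(0):
  gamma(0) [0.792064 - (0.573664)(0.724265)] = (0.573664)(0.345588) + 1.109416
  gamma(0) * 0.376579 = 1.307668
  gamma(0) = 1.307668 / 0.376579 = 3.472488.
  gamma(1) = A gamma(0) + B = (0.724265)(3.472488) + (0.345588) = 2.860589.
Therefore gamma(1) = 2.8606 (to 4 decimal places).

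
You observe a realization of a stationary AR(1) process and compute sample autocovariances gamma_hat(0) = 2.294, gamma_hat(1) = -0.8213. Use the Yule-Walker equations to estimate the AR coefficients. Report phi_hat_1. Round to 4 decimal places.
\hat\phi_{1} = -0.3580

The Yule-Walker equations for an AR(p) process read, in matrix form,
  Gamma_p phi = r_p,   with   (Gamma_p)_{ij} = gamma(|i - j|),
                       (r_p)_i = gamma(i),   i,j = 1..p.
Substitute the sample gammas (Toeplitz matrix and right-hand side of size 1):
  Gamma_p = [[2.294]]
  r_p     = [-0.8213]
With p = 1 this is the single equation gamma(0) phi_1 = gamma(1):
  phi_hat_1 = gamma(1) / gamma(0) = -0.8213 / 2.294 = -0.3580.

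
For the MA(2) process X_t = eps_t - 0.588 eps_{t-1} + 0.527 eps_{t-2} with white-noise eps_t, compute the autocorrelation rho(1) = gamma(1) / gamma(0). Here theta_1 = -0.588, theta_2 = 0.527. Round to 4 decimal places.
\rho(1) = -0.5531

For an MA(q) process with theta_0 = 1, the autocovariance is
  gamma(k) = sigma^2 * sum_{i=0..q-k} theta_i * theta_{i+k},
and rho(k) = gamma(k) / gamma(0). Sigma^2 cancels.
  numerator   = (1)*(-0.588) + (-0.588)*(0.527) = -0.897876.
  denominator = (1)^2 + (-0.588)^2 + (0.527)^2 = 1.623473.
  rho(1) = -0.897876 / 1.623473 = -0.5531.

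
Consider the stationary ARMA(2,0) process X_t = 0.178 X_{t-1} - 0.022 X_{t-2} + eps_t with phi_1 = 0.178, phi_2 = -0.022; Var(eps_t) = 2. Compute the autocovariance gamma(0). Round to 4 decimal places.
\gamma(0) = 2.0636

Multiply the model equation by X_{t-k} and take expectations. With theta_0 = psi_0 = 1 and psi_j the MA(infinity) weights, this gives
  gamma(k) - sum_i phi_i gamma(k-i) = c_k,
  c_k = sigma^2 * sum_{j=k..q} theta_j psi_{j-k}   (c_k = 0 for k > q),
using gamma(-m) = gamma(m).
Pure AR (q = 0): c_0 = sigma^2 = 2, c_k = 0 for k >= 1.
Equations for k = 0, 1, 2 (AR order 2, c_2 = 0):
  (E0) gamma(0) = phi_1 gamma(1) + phi_2 gamma(2) + c_0
  (E1) gamma(1) = phi_1 gamma(0) + phi_2 gamma(1) + c_1
  (E2) gamma(2) = phi_1 gamma(1) + phi_2 gamma(0)
From (E1): gamma(1) = A gamma(0) + B with
  A = phi_1 / (1 - phi_2) = 0.178 / 1.022 = 0.174168,   B = c_1 / (1 - phi_2) = 0 / 1.022 = 0.
Insert (E2) into (E0): gamma(0) (1 - phi_2^2) = phi_1 (1 + phi_2) gamma(1) + c_0.
  phi_1 (1 + phi_2) = (0.178)(0.978) = 0.174084,   1 - phi_2^2 = 0.999516.
Replace gamma(1) by A gamma(0) + B and collect gamma(0):
  gamma(0) [0.999516 - (0.174084)(0.174168)] = c_0 = 2
  gamma(0) * 0.969196 = 2
  gamma(0) = 2 / 0.969196 = 2.063566.
Therefore gamma(0) = 2.0636 (to 4 decimal places).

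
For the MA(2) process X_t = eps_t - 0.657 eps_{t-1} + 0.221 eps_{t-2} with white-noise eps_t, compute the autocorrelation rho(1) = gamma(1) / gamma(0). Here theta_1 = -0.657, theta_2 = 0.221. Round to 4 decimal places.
\rho(1) = -0.5418

For an MA(q) process with theta_0 = 1, the autocovariance is
  gamma(k) = sigma^2 * sum_{i=0..q-k} theta_i * theta_{i+k},
and rho(k) = gamma(k) / gamma(0). Sigma^2 cancels.
  numerator   = (1)*(-0.657) + (-0.657)*(0.221) = -0.802197.
  denominator = (1)^2 + (-0.657)^2 + (0.221)^2 = 1.48049.
  rho(1) = -0.802197 / 1.48049 = -0.5418.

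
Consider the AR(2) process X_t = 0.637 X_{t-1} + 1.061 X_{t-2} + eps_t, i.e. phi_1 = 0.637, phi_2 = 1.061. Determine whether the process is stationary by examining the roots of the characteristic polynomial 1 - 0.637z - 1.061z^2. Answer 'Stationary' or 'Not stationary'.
\text{Not stationary}

The AR(p) characteristic polynomial is P(z) = 1 - 0.637z - 1.061z^2.
Stationarity requires all roots to lie outside the unit circle, i.e. |z| > 1 for every root.
Set 1 + (-0.637) z + (-1.061) z^2 = 0, i.e. a z^2 + b z + c = 0 with a = -1.061, b = -0.637, c = 1.
Discriminant D = b^2 - 4ac = (-0.637)^2 - 4*(-1.061)*1 = 0.405769 - (-4.244) = 4.649769.
D >= 0, so the roots are real: z = (-b +/- sqrt(D)) / (2a) = (0.637 +/- 2.156332) / (-2.122).
  z_1 = (0.637 + 2.156332) / (-2.122) = -1.3164,   |z_1| = 1.3164.
  z_2 = (0.637 - 2.156332) / (-2.122) = 0.716,   |z_2| = 0.716.
Moduli of all roots: 1.3164, 0.7160.
All moduli strictly greater than 1? No.
Verdict: Not stationary.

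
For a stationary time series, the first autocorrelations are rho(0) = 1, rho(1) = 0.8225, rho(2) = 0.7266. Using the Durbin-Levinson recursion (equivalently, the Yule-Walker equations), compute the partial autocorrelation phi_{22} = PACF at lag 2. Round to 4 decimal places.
\phi_{22} = 0.1549

The PACF at lag k is phi_{kk}, the last component of the solution
to the Yule-Walker system G_k phi = r_k where
  (G_k)_{ij} = rho(|i - j|), (r_k)_i = rho(i), i,j = 1..k.
Equivalently, Durbin-Levinson gives phi_{kk} iteratively:
  phi_{11} = rho(1)
  phi_{kk} = [rho(k) - sum_{j=1..k-1} phi_{k-1,j} rho(k-j)]
            / [1 - sum_{j=1..k-1} phi_{k-1,j} rho(j)],
  phi_{k,j} = phi_{k-1,j} - phi_{kk} phi_{k-1,k-j},  j = 1..k-1.
Step k = 1:
  phi_11 = rho(1) = 0.8225.
Step k = 2:
  phi_22 = [rho(2) - phi_11 rho(1)] / [1 - phi_11 rho(1)] = [0.7266 - (0.8225)(0.8225)] / [1 - (0.8225)(0.8225)]
         = 0.05009375 / 0.32349375 = 0.1549.
Therefore phi_{22} = 0.1549.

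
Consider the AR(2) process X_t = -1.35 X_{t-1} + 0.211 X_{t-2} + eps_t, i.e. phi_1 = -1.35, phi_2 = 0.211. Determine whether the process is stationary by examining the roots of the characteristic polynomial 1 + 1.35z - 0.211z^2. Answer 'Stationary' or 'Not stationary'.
\text{Not stationary}

The AR(p) characteristic polynomial is P(z) = 1 + 1.35z - 0.211z^2.
Stationarity requires all roots to lie outside the unit circle, i.e. |z| > 1 for every root.
Set 1 + (1.35) z + (-0.211) z^2 = 0, i.e. a z^2 + b z + c = 0 with a = -0.211, b = 1.35, c = 1.
Discriminant D = b^2 - 4ac = (1.35)^2 - 4*(-0.211)*1 = 1.8225 - (-0.844) = 2.6665.
D >= 0, so the roots are real: z = (-b +/- sqrt(D)) / (2a) = (-1.35 +/- 1.632942) / (-0.422).
  z_1 = (-1.35 + 1.632942) / (-0.422) = -0.6705,   |z_1| = 0.6705.
  z_2 = (-1.35 - 1.632942) / (-0.422) = 7.0686,   |z_2| = 7.0686.
Moduli of all roots: 0.6705, 7.0686.
All moduli strictly greater than 1? No.
Verdict: Not stationary.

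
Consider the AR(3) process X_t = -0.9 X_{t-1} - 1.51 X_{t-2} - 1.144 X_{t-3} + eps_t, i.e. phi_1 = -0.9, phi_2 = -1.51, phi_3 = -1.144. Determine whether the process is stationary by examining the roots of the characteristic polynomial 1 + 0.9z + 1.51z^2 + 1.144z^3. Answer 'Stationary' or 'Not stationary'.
\text{Not stationary}

The AR(p) characteristic polynomial is P(z) = 1 + 0.9z + 1.51z^2 + 1.144z^3.
Stationarity requires all roots to lie outside the unit circle, i.e. |z| > 1 for every root.
Degree 3: look for a simple real root z0 first, then factor out (1 - z/z0) and solve the remaining quadratic.
Testing z0 = -1.25: P(-1.25) = 1 + (0.9)(-1.25) + (1.51)(-1.25)^2 + (1.144)(-1.25)^3
  = 1 + (-1.125) + (2.359375) + (-2.234375) = 0.  So z_0 = -1.25 is a root, |z_0| = 1.25.
Divide out the factor (1 + 0.8 z) = (1 - z/z0) (since 1/z0 = -0.8):
  P(z) = (1 + 0.8 z)(1 + (0.1) z + (1.43) z^2)
  [check: z-coef 0.1 - (-0.8) = 0.9; z^2-coef 1.43 - (-0.8)(0.1) = 1.51; z^3-coef -(-0.8)(1.43) = 1.144.]
Remaining roots from the quadratic factor 1 + (0.1) z + (1.43) z^2:
  Set 1 + (0.1) z + (1.43) z^2 = 0, i.e. a z^2 + b z + c = 0 with a = 1.43, b = 0.1, c = 1.
  Discriminant D = b^2 - 4ac = (0.1)^2 - 4*(1.43)*1 = 0.01 - (5.72) = -5.71.
  D < 0, so the roots are the complex-conjugate pair z = (-b +/- i sqrt(-D)) / (2a) = -0.035 +/- 0.8355i.
  For a conjugate pair |z|^2 = z * conj(z) = (product of roots) = c/a = 1/(1.43) = 0.699301, so |z| = sqrt(0.699301) = 0.8362 for both roots.
Moduli of all roots: 1.2500, 0.8362, 0.8362.
All moduli strictly greater than 1? No.
Verdict: Not stationary.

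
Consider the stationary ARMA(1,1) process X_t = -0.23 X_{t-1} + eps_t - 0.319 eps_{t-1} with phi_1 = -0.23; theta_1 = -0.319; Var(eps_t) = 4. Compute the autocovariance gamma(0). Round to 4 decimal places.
\gamma(0) = 5.2729

Multiply the model equation by X_{t-k} and take expectations. With theta_0 = psi_0 = 1 and psi_j the MA(infinity) weights, this gives
  gamma(k) - sum_i phi_i gamma(k-i) = c_k,
  c_k = sigma^2 * sum_{j=k..q} theta_j psi_{j-k}   (c_k = 0 for k > q),
using gamma(-m) = gamma(m).
psi-weights needed (psi_j = theta_j + sum_i phi_i psi_{j-i}):
  psi_1 = theta_1 + phi_1 = -0.319 + (-0.23) = -0.549
Right-hand sides:
  c_0 = sigma^2 (1 + theta_1 psi_1) = 4 * (1 + (-0.319)(-0.549)) = 4 * 1.175131 = 4.700524
  c_1 = sigma^2 theta_1 = 4 * (-0.319) = -1.276
  c_2 = 0
Equations for k = 0 and k = 1 (AR order 1):
  gamma(0) = phi_1 gamma(1) + c_0
  gamma(1) = phi_1 gamma(0) + c_1
Substituting the second into the first: gamma(0) (1 - phi_1^2) = c_0 + phi_1 c_1, so
  gamma(0) = (c_0 + phi_1 c_1) / (1 - phi_1^2) = (4.700524 + (-0.23)(-1.276)) / (1 - (-0.23)^2) = 4.994004 / 0.9471 = 5.272943.
Therefore gamma(0) = 5.2729 (to 4 decimal places).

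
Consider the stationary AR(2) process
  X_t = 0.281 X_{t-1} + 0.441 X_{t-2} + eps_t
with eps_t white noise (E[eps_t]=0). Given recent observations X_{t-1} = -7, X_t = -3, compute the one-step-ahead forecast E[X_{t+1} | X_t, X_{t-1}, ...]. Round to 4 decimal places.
E[X_{t+1} \mid \mathcal F_t] = -3.9300

For an AR(p) model X_t = c + sum_i phi_i X_{t-i} + eps_t, the
one-step-ahead conditional mean is
  E[X_{t+1} | X_t, ...] = c + sum_i phi_i X_{t+1-i}.
Substitute known values:
  E[X_{t+1} | ...] = (0.281) * (-3) + (0.441) * (-7)
                   = -3.9300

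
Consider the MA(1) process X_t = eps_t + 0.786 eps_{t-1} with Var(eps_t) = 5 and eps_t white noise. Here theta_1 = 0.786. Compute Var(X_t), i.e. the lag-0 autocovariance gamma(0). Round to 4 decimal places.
\gamma(0) = 8.0890

For an MA(q) process X_t = eps_t + sum_i theta_i eps_{t-i} with
Var(eps_t) = sigma^2, the variance is
  gamma(0) = sigma^2 * (1 + sum_i theta_i^2).
  sum_i theta_i^2 = (0.786)^2 = 0.617796.
  gamma(0) = 5 * (1 + 0.617796) = 5 * 1.617796 = 8.08898, which rounds to 8.0890.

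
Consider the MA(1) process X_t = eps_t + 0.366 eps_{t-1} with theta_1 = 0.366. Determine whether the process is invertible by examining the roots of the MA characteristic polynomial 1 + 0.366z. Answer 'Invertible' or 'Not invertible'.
\text{Invertible}

The MA(q) characteristic polynomial is P(z) = 1 + 0.366z.
Invertibility requires all roots to lie outside the unit circle, i.e. |z| > 1 for every root.
This is linear in z: 1 + (0.366) z = 0  =>  z = -1/(0.366) = -2.73224,  |z| = 2.73224.
Moduli of all roots: 2.7322.
All moduli strictly greater than 1? Yes.
Verdict: Invertible.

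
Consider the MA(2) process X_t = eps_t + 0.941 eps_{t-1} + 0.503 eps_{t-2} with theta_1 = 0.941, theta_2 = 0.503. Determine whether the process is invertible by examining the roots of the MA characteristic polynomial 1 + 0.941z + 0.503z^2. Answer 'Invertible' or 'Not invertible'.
\text{Invertible}

The MA(q) characteristic polynomial is P(z) = 1 + 0.941z + 0.503z^2.
Invertibility requires all roots to lie outside the unit circle, i.e. |z| > 1 for every root.
Set 1 + (0.941) z + (0.503) z^2 = 0, i.e. a z^2 + b z + c = 0 with a = 0.503, b = 0.941, c = 1.
Discriminant D = b^2 - 4ac = (0.941)^2 - 4*(0.503)*1 = 0.885481 - (2.012) = -1.126519.
D < 0, so the roots are the complex-conjugate pair z = (-b +/- i sqrt(-D)) / (2a) = -0.9354 +/- 1.055i.
For a conjugate pair |z|^2 = z * conj(z) = (product of roots) = c/a = 1/(0.503) = 1.988072, so |z| = sqrt(1.988072) = 1.41 for both roots.
Moduli of all roots: 1.4100, 1.4100.
All moduli strictly greater than 1? Yes.
Verdict: Invertible.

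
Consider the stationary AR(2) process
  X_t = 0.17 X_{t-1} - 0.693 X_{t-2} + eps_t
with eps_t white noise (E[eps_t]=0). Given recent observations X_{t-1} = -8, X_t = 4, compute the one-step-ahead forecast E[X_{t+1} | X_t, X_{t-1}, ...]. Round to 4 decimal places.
E[X_{t+1} \mid \mathcal F_t] = 6.2240

For an AR(p) model X_t = c + sum_i phi_i X_{t-i} + eps_t, the
one-step-ahead conditional mean is
  E[X_{t+1} | X_t, ...] = c + sum_i phi_i X_{t+1-i}.
Substitute known values:
  E[X_{t+1} | ...] = (0.17) * (4) + (-0.693) * (-8)
                   = 6.2240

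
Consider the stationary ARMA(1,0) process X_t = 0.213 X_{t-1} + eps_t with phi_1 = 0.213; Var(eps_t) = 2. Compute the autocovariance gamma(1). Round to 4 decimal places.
\gamma(1) = 0.4462

Multiply the model equation by X_{t-k} and take expectations. With theta_0 = psi_0 = 1 and psi_j the MA(infinity) weights, this gives
  gamma(k) - sum_i phi_i gamma(k-i) = c_k,
  c_k = sigma^2 * sum_{j=k..q} theta_j psi_{j-k}   (c_k = 0 for k > q),
using gamma(-m) = gamma(m).
Pure AR (q = 0): c_0 = sigma^2 = 2, c_k = 0 for k >= 1.
Equations for k = 0 and k = 1 (AR order 1):
  gamma(0) = phi_1 gamma(1) + c_0
  gamma(1) = phi_1 gamma(0) + c_1
Substituting the second into the first: gamma(0) (1 - phi_1^2) = c_0 + phi_1 c_1, so
  gamma(0) = c_0 / (1 - phi_1^2) = 2 / (1 - (0.213)^2) = 2 / 0.954631 = 2.09505.
  gamma(1) = phi_1 gamma(0) = (0.213)(2.09505) = 0.446246.
Therefore gamma(1) = 0.4462 (to 4 decimal places).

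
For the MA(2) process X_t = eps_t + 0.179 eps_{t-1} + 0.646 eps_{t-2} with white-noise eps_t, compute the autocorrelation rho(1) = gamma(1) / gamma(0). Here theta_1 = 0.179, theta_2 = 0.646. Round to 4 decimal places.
\rho(1) = 0.2033

For an MA(q) process with theta_0 = 1, the autocovariance is
  gamma(k) = sigma^2 * sum_{i=0..q-k} theta_i * theta_{i+k},
and rho(k) = gamma(k) / gamma(0). Sigma^2 cancels.
  numerator   = (1)*(0.179) + (0.179)*(0.646) = 0.294634.
  denominator = (1)^2 + (0.179)^2 + (0.646)^2 = 1.449357.
  rho(1) = 0.294634 / 1.449357 = 0.2033.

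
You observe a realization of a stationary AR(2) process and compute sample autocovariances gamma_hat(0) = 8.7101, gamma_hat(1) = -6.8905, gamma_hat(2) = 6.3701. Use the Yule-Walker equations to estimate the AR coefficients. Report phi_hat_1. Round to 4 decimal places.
\hat\phi_{1} = -0.5680

The Yule-Walker equations for an AR(p) process read, in matrix form,
  Gamma_p phi = r_p,   with   (Gamma_p)_{ij} = gamma(|i - j|),
                       (r_p)_i = gamma(i),   i,j = 1..p.
Substitute the sample gammas (Toeplitz matrix and right-hand side of size 2):
  Gamma_p = [[8.7101, -6.8905], [-6.8905, 8.7101]]
  r_p     = [-6.8905, 6.3701]
Written out:
  8.7101 phi_1 - 6.8905 phi_2 = -6.8905
  -6.8905 phi_1 + 8.7101 phi_2 = 6.3701
Solve by Cramer's rule:
  det = gamma(0)^2 - gamma(1)^2 = (8.7101)^2 - (-6.8905)^2 = 75.86584201 - 47.47899025 = 28.38685176
  phi_hat_1 = [gamma(1) gamma(0) - gamma(1) gamma(2)] / det = [(-6.8905)(8.7101) - (-6.8905)(6.3701)] / 28.38685176 = -16.12377 / 28.38685176 = -0.568
  phi_hat_2 = [gamma(0) gamma(2) - gamma(1)^2] / det = [(8.7101)(6.3701) - (-6.8905)^2] / 28.38685176 = 8.00521776 / 28.38685176 = 0.282
So phi_hat = [-0.5680, 0.2820].
Therefore phi_hat_1 = -0.5680.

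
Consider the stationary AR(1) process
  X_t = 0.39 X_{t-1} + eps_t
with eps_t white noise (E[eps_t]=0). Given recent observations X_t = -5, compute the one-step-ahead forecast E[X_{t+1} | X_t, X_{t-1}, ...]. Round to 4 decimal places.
E[X_{t+1} \mid \mathcal F_t] = -1.9500

For an AR(p) model X_t = c + sum_i phi_i X_{t-i} + eps_t, the
one-step-ahead conditional mean is
  E[X_{t+1} | X_t, ...] = c + sum_i phi_i X_{t+1-i}.
Substitute known values:
  E[X_{t+1} | ...] = (0.39) * (-5)
                   = -1.9500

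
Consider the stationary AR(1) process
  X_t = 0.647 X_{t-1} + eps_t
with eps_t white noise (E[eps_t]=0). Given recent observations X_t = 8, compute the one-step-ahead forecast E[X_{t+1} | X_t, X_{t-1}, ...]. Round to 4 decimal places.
E[X_{t+1} \mid \mathcal F_t] = 5.1760

For an AR(p) model X_t = c + sum_i phi_i X_{t-i} + eps_t, the
one-step-ahead conditional mean is
  E[X_{t+1} | X_t, ...] = c + sum_i phi_i X_{t+1-i}.
Substitute known values:
  E[X_{t+1} | ...] = (0.647) * (8)
                   = 5.1760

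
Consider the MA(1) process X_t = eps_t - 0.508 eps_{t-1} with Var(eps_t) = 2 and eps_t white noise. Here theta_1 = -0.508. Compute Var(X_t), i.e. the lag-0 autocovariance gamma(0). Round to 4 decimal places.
\gamma(0) = 2.5161

For an MA(q) process X_t = eps_t + sum_i theta_i eps_{t-i} with
Var(eps_t) = sigma^2, the variance is
  gamma(0) = sigma^2 * (1 + sum_i theta_i^2).
  sum_i theta_i^2 = (-0.508)^2 = 0.258064.
  gamma(0) = 2 * (1 + 0.258064) = 2 * 1.258064 = 2.516128, which rounds to 2.5161.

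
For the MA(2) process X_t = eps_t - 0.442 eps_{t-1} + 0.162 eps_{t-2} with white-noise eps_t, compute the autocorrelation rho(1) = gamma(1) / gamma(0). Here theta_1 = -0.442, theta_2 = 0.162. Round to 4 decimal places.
\rho(1) = -0.4204

For an MA(q) process with theta_0 = 1, the autocovariance is
  gamma(k) = sigma^2 * sum_{i=0..q-k} theta_i * theta_{i+k},
and rho(k) = gamma(k) / gamma(0). Sigma^2 cancels.
  numerator   = (1)*(-0.442) + (-0.442)*(0.162) = -0.513604.
  denominator = (1)^2 + (-0.442)^2 + (0.162)^2 = 1.221608.
  rho(1) = -0.513604 / 1.221608 = -0.4204.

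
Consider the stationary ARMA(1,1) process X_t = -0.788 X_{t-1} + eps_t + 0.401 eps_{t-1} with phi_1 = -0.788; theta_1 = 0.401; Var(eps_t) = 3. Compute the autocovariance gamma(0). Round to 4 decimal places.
\gamma(0) = 4.1853

Multiply the model equation by X_{t-k} and take expectations. With theta_0 = psi_0 = 1 and psi_j the MA(infinity) weights, this gives
  gamma(k) - sum_i phi_i gamma(k-i) = c_k,
  c_k = sigma^2 * sum_{j=k..q} theta_j psi_{j-k}   (c_k = 0 for k > q),
using gamma(-m) = gamma(m).
psi-weights needed (psi_j = theta_j + sum_i phi_i psi_{j-i}):
  psi_1 = theta_1 + phi_1 = 0.401 + (-0.788) = -0.387
Right-hand sides:
  c_0 = sigma^2 (1 + theta_1 psi_1) = 3 * (1 + (0.401)(-0.387)) = 3 * 0.844813 = 2.534439
  c_1 = sigma^2 theta_1 = 3 * (0.401) = 1.203
  c_2 = 0
Equations for k = 0 and k = 1 (AR order 1):
  gamma(0) = phi_1 gamma(1) + c_0
  gamma(1) = phi_1 gamma(0) + c_1
Substituting the second into the first: gamma(0) (1 - phi_1^2) = c_0 + phi_1 c_1, so
  gamma(0) = (c_0 + phi_1 c_1) / (1 - phi_1^2) = (2.534439 + (-0.788)(1.203)) / (1 - (-0.788)^2) = 1.586475 / 0.379056 = 4.185331.
Therefore gamma(0) = 4.1853 (to 4 decimal places).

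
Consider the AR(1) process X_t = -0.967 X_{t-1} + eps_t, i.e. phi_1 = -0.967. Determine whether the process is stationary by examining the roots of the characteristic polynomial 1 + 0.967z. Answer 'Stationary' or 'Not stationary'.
\text{Stationary}

The AR(p) characteristic polynomial is P(z) = 1 + 0.967z.
Stationarity requires all roots to lie outside the unit circle, i.e. |z| > 1 for every root.
This is linear in z: 1 + (0.967) z = 0  =>  z = -1/(0.967) = -1.034126,  |z| = 1.034126.
Moduli of all roots: 1.0341.
All moduli strictly greater than 1? Yes.
Verdict: Stationary.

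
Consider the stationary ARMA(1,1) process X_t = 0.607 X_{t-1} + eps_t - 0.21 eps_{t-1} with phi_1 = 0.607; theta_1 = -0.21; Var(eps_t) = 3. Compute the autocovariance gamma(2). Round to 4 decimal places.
\gamma(2) = 0.9988

Multiply the model equation by X_{t-k} and take expectations. With theta_0 = psi_0 = 1 and psi_j the MA(infinity) weights, this gives
  gamma(k) - sum_i phi_i gamma(k-i) = c_k,
  c_k = sigma^2 * sum_{j=k..q} theta_j psi_{j-k}   (c_k = 0 for k > q),
using gamma(-m) = gamma(m).
psi-weights needed (psi_j = theta_j + sum_i phi_i psi_{j-i}):
  psi_1 = theta_1 + phi_1 = -0.21 + (0.607) = 0.397
Right-hand sides:
  c_0 = sigma^2 (1 + theta_1 psi_1) = 3 * (1 + (-0.21)(0.397)) = 3 * 0.91663 = 2.74989
  c_1 = sigma^2 theta_1 = 3 * (-0.21) = -0.63
  c_2 = 0
Equations for k = 0 and k = 1 (AR order 1):
  gamma(0) = phi_1 gamma(1) + c_0
  gamma(1) = phi_1 gamma(0) + c_1
Substituting the second into the first: gamma(0) (1 - phi_1^2) = c_0 + phi_1 c_1, so
  gamma(0) = (c_0 + phi_1 c_1) / (1 - phi_1^2) = (2.74989 + (0.607)(-0.63)) / (1 - (0.607)^2) = 2.36748 / 0.631551 = 3.748676.
  gamma(1) = phi_1 gamma(0) + c_1 = (0.607)(3.748676) + (-0.63) = 1.645446.
For k = 2 (> q): gamma(2) = phi_1 gamma(1) = (0.607)(1.645446) = 0.998786.
Therefore gamma(2) = 0.9988 (to 4 decimal places).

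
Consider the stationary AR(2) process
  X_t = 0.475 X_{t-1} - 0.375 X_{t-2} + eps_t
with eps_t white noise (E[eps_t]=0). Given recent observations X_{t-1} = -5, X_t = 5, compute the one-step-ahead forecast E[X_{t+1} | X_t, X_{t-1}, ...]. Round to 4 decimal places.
E[X_{t+1} \mid \mathcal F_t] = 4.2500

For an AR(p) model X_t = c + sum_i phi_i X_{t-i} + eps_t, the
one-step-ahead conditional mean is
  E[X_{t+1} | X_t, ...] = c + sum_i phi_i X_{t+1-i}.
Substitute known values:
  E[X_{t+1} | ...] = (0.475) * (5) + (-0.375) * (-5)
                   = 4.2500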